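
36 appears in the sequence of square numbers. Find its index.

6

We need n² = 36, so n = √36 = 6.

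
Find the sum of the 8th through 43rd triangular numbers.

14106

Σ i(i+1)/2 = (Σi² + Σi) / 2 over i = 8..43.
Σi = 946 − 28 = 918 and Σi² = 27434 − 140 = 27294.
(1·27294 + 1·918) / 2 = 28212/2 = 14106.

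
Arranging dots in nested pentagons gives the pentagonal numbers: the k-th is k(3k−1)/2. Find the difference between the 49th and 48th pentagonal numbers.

145

Consecutive pentagonal numbers differ by 3n − 2: here 3·49 − 2 = 145.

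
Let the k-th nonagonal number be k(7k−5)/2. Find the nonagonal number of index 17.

969

The 17th nonagonal number is n(7n−5)/2 with n = 17.
17·(7·17 − 5)/2 = 17·114/2 = 17·57 = 969.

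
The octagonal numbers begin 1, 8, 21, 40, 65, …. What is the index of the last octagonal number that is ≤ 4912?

Solve n(3n−2) ≤ 4912 for integer n.
n = 40 gives 4720 ≤ 4912, while n = 41 gives 4961 > 4912; so the answer is index 40.

40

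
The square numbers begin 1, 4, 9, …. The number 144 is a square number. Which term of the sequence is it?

We need n² = 144, so n = √144 = 12.

12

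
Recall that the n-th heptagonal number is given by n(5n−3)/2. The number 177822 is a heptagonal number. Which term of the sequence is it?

Set n(5n−3)/2 = 177822, giving 5n² − 3n − 355644 = 0.
So n = (3 + 2667) / 10 = 2670/10 = 267.
Check: 267·(5·267 − 3)/2 = 177822. ✓

267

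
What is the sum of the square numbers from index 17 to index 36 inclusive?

Σ_{i=17}^{36} i² = 16206 − 1496 = 14710.

14710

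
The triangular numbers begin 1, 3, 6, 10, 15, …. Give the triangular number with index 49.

1225

The 49th triangular number is n(n+1)/2 with n = 49.
49·50/2 = 2450/2 = 1225.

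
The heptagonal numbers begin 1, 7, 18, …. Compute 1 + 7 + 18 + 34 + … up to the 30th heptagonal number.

Σ i(5i−3)/2 = (5Σi² − 3Σi) / 2 over i = 1..30.
Σi = 465 and Σi² = 9455.
(5·9455 − 3·465) / 2 = 45880/2 = 22940.

22940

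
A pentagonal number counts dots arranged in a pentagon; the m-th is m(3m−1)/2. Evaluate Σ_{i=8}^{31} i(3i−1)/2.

15180

Σ i(3i−1)/2 = (3Σi² − Σi) / 2 over i = 8..31.
Σi = 496 − 28 = 468 and Σi² = 10416 − 140 = 10276.
(3·10276 − 1·468) / 2 = 30360/2 = 15180.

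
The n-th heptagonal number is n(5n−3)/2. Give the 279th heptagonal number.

194184

The 279th heptagonal number is n(5n−3)/2 with n = 279.
279·(5·279 − 3)/2 = 279·1392/2 = 279·696 = 194184.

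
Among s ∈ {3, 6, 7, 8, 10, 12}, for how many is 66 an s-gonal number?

2

s = 3: P(3, 11) = 66. ✓
s = 6: P(6, 6) = 66. ✓
s = 7: P(7, 5) = 55 and P(7, 6) = 81; 66 is not s-gonal.
s = 8: P(8, 5) = 65 and P(8, 6) = 96; 66 is not s-gonal.
s = 10: P(10, 4) = 52 and P(10, 5) = 85; 66 is not s-gonal.
s = 12: P(12, 4) = 64 and P(12, 5) = 105; 66 is not s-gonal.
Hits: s ∈ {3, 6} → 2.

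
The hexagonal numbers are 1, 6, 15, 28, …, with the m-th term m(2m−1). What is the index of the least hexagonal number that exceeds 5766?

Solve n(2n−1) > 5766 for integer n.
The largest n with value ≤ 5766 is 53 (since 5565 ≤ 5766 < 5778), so the first above is n = 54, value 5778.

54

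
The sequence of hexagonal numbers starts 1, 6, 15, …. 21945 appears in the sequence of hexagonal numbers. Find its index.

Set n(2n−1) = 21945, giving 2n² − n − 21945 = 0.
So n = (1 + 419) / 4 = 420/4 = 105.
Check: 105·(2·105 − 1) = 21945. ✓

105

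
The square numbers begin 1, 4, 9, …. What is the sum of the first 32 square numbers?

Σ_{i=1}^{32} i² = 32·33·65/6 = 11440.

11440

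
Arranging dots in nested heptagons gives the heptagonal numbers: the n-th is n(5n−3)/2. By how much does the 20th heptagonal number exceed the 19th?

Consecutive heptagonal numbers differ by 5n − 4: here 5·20 − 4 = 96.

96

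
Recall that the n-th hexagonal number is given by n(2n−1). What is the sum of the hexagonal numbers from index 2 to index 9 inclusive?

524

Σ i(2i−1) = 2Σi² − Σi over i = 2..9.
Σi = 45 − 1 = 44 and Σi² = 285 − 1 = 284.
2·284 − 1·44 = 524.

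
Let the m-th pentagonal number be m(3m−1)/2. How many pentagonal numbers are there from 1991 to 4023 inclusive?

The n-th pentagonal number is n(3n−1)/2.
Smallest index with value ≥ 1991: n = 37 (giving 2035).
Largest index with value ≤ 4023: n = 51 (giving 3876).
Indices 37 through 51: 15 terms.

15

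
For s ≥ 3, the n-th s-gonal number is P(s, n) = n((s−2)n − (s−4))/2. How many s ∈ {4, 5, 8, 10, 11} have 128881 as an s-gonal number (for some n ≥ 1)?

s = 4: P(4, 359) = 128881. ✓
s = 5: P(5, 293) = 128627 and P(5, 294) = 129507; 128881 is not s-gonal.
s = 8: P(8, 207) = 128133 and P(8, 208) = 129376; 128881 is not s-gonal.
s = 10: P(10, 179) = 127627 and P(10, 180) = 129060; 128881 is not s-gonal.
s = 11: P(11, 169) = 127933 and P(11, 170) = 129455; 128881 is not s-gonal.
Hits: s ∈ {4} → 1.

1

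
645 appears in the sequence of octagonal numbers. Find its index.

Set n(3n−2) = 645, giving 3n² − 2n − 645 = 0.
The discriminant is 4 + 12·645 = 7744, and √7744 = 88.
So n = (2 + 88) / 6 = 90/6 = 15.

15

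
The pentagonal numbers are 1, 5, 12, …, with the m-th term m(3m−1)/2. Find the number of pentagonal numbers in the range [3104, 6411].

The n-th pentagonal number is n(3n−1)/2.
Smallest index with value ≥ 3104: n = 46 (giving 3151).
Largest index with value ≤ 6411: n = 65 (giving 6305).
Indices 46 through 65: 20 terms.

20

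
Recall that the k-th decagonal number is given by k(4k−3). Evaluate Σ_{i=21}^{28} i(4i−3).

18788

Σ i(4i−3) = 4Σi² − 3Σi over i = 21..28.
Σi = 406 − 210 = 196 and Σi² = 7714 − 2870 = 4844.
4·4844 − 3·196 = 18788.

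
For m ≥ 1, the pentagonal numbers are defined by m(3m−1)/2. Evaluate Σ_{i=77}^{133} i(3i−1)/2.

Σ i(3i−1)/2 = (3Σi² − Σi) / 2 over i = 77..133.
Σi = 8911 − 2926 = 5985 and Σi² = 793079 − 149226 = 643853.
(3·643853 − 1·5985) / 2 = 1925574/2 = 962787.

962787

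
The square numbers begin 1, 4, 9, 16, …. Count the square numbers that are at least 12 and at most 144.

The n-th square number is n².
Smallest index with value ≥ 12: n = 4 (giving 16).
Largest index with value ≤ 144: n = 12 (giving 144).
Indices 4 through 12: 9 terms.

9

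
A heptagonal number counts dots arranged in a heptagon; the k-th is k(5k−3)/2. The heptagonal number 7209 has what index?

Set n(5n−3)/2 = 7209, giving 5n² − 3n − 14418 = 0.
The discriminant is 9 + 40·7209 = 288369, and √288369 = 537.
So n = (3 + 537) / 10 = 540/10 = 54.

54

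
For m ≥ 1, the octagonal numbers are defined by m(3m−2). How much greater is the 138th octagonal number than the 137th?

823

Consecutive octagonal numbers differ by 6n − 5: here 6·138 − 5 = 823.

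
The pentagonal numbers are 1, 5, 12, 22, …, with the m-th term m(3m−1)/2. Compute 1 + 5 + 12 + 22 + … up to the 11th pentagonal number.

Σ i(3i−1)/2 = (3Σi² − Σi) / 2 over i = 1..11.
Σi = 66 and Σi² = 506.
(3·506 − 1·66) / 2 = 1452/2 = 726.

726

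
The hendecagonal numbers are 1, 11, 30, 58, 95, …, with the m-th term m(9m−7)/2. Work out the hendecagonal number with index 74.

The 74th hendecagonal number is n(9n−7)/2 with n = 74.
74·(9·74 − 7)/2 = 74·659/2 = 24383.

24383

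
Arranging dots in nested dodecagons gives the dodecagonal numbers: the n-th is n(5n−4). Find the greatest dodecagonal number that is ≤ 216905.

215488

Solve n(5n−4) ≤ 216905 for integer n.
n = 208 gives 215488 ≤ 216905, while n = 209 gives 217569 > 216905; so the answer is 215488.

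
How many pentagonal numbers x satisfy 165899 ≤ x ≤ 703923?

353

The n-th pentagonal number is n(3n−1)/2.
Smallest index with value ≥ 165899: n = 333 (giving 166167).
Largest index with value ≤ 703923: n = 685 (giving 703495).
Indices 333 through 685: 353 terms.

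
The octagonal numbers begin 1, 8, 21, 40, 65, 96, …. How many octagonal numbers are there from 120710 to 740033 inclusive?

The n-th octagonal number is n(3n−2).
Smallest index with value ≥ 120710: n = 201 (giving 120801).
Largest index with value ≤ 740033: n = 497 (giving 740033).
Indices 201 through 497: 297 terms.

297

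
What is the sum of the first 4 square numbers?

30

Σ_{i=1}^{4} i² = 4·5·9/6 = 30.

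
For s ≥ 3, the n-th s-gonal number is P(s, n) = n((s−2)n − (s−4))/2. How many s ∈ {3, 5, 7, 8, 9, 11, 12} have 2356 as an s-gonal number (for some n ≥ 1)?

1

s = 3: P(3, 68) = 2346 and P(3, 69) = 2415; 2356 is not s-gonal.
s = 5: P(5, 39) = 2262 and P(5, 40) = 2380; 2356 is not s-gonal.
s = 7: P(7, 31) = 2356. ✓
s = 8: P(8, 28) = 2296 and P(8, 29) = 2465; 2356 is not s-gonal.
s = 9: P(9, 26) = 2301 and P(9, 27) = 2484; 2356 is not s-gonal.
s = 11: P(11, 23) = 2300 and P(11, 24) = 2508; 2356 is not s-gonal.
s = 12: P(12, 22) = 2332 and P(12, 23) = 2553; 2356 is not s-gonal.
Hits: s ∈ {7} → 1.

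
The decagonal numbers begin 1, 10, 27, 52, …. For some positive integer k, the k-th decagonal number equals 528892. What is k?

364

Set n(4n−3) = 528892, giving 4n² − 3n − 528892 = 0.
The discriminant is 9 + 16·528892 = 8462281, and √8462281 = 2909.
So n = (3 + 2909) / 8 = 2912/8 = 364.
Check: 364·(4·364 − 3) = 528892. ✓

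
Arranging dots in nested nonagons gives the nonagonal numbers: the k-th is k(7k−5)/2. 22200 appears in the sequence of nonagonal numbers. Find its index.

80

Set n(7n−5)/2 = 22200, giving 7n² − 5n − 44400 = 0.
The discriminant is 25 + 56·22200 = 1243225, and √1243225 = 1115.
So n = (5 + 1115) / 14 = 1120/14 = 80.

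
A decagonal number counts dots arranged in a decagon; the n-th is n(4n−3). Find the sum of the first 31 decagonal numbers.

40176

Σ i(4i−3) = 4Σi² − 3Σi over i = 1..31.
Σi = 496 and Σi² = 10416.
4·10416 − 3·496 = 40176.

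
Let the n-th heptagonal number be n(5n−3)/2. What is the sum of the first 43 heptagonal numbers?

Σ i(5i−3)/2 = (5Σi² − 3Σi) / 2 over i = 1..43.
Σi = 946 and Σi² = 27434.
(5·27434 − 3·946) / 2 = 134332/2 = 67166.

67166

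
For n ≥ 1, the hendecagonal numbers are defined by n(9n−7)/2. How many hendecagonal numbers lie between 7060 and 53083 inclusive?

The n-th hendecagonal number is n(9n−7)/2.
Smallest index with value ≥ 7060: n = 40 (giving 7060).
Largest index with value ≤ 53083: n = 109 (giving 53083).
Indices 40 through 109: 70 terms.

70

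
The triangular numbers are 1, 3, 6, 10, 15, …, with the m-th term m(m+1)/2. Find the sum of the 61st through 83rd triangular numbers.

Σ i(i+1)/2 = (Σi² + Σi) / 2 over i = 61..83.
Σi = 3486 − 1830 = 1656 and Σi² = 194054 − 73810 = 120244.
(1·120244 + 1·1656) / 2 = 121900/2 = 60950.

60950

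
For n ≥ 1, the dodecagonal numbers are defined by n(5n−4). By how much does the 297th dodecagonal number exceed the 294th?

297·(5·297 − 4) = 439857 and 294·(5·294 − 4) = 431004.
Difference: 439857 − 431004 = 8853.

8853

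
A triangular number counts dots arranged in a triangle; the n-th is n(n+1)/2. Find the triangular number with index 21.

231

The 21st triangular number is n(n+1)/2 with n = 21.
21·22/2 = 462/2 = 231.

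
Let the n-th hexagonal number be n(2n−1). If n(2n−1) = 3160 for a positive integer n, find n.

Set n(2n−1) = 3160, giving 2n² − n − 3160 = 0.
The discriminant is 1 + 8·3160 = 25281, and √25281 = 159.
So n = (1 + 159) / 4 = 160/4 = 40.

40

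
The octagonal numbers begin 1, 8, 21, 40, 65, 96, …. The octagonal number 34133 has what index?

Set n(3n−2) = 34133, giving 3n² − 2n − 34133 = 0.
So n = (2 + 640) / 6 = 642/6 = 107.
Check: 107·(3·107 − 2) = 34133. ✓

107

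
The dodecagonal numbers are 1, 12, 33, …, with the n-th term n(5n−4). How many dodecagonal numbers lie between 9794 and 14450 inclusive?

The n-th dodecagonal number is n(5n−4).
Smallest index with value ≥ 9794: n = 45 (giving 9945).
Largest index with value ≤ 14450: n = 54 (giving 14364).
Indices 45 through 54: 10 terms.

10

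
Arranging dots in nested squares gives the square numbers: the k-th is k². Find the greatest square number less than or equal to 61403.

61009

Solve n² ≤ 61403 for integer n.
n = 247 gives 61009 ≤ 61403, while n = 248 gives 61504 > 61403; so the answer is 61009.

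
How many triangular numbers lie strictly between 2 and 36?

The n-th triangular number is n(n+1)/2.
Smallest index with value > 2: n = 2 (giving 3).
Largest index with value < 36: n = 7 (giving 28).
Indices 2 through 7: 6 terms.

6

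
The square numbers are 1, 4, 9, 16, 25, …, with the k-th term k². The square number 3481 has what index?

We need n² = 3481, so n = √3481 = 59.
Check: 59² = 3481. ✓

59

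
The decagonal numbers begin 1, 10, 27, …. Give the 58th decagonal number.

The 58th decagonal number is n(4n−3) with n = 58.
58·(4·58 − 3) = 58·229 = 13282.

13282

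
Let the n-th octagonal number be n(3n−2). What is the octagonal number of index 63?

11781

The 63rd octagonal number is n(3n−2) with n = 63.
63·(3·63 − 2) = 63·187 = 11781.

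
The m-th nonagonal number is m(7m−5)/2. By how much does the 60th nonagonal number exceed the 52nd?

60·(7·60 − 5)/2 = 12450 and 52·(7·52 − 5)/2 = 9334.
Difference: 12450 − 9334 = 3116.

3116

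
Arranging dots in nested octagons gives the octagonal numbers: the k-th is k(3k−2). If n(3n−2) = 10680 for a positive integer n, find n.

60

Set n(3n−2) = 10680, giving 3n² − 2n − 10680 = 0.
The discriminant is 4 + 12·10680 = 128164, and √128164 = 358.
So n = (2 + 358) / 6 = 360/6 = 60.
Check: 60·(3·60 − 2) = 10680. ✓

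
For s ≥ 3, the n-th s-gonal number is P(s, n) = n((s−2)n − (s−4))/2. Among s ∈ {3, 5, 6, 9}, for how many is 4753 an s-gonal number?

s = 3: P(3, 97) = 4753. ✓
s = 5: P(5, 56) = 4676 and P(5, 57) = 4845; 4753 is not s-gonal.
s = 6: P(6, 49) = 4753. ✓
s = 9: P(9, 37) = 4699 and P(9, 38) = 4959; 4753 is not s-gonal.
Hits: s ∈ {3, 6} → 2.

2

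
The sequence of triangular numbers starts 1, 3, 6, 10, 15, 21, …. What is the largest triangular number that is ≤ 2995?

2926

Solve n(n+1)/2 ≤ 2995 for integer n.
n = 76 gives 2926 ≤ 2995, while n = 77 gives 3003 > 2995; so the answer is 2926.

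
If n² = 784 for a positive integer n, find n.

We need n² = 784, so n = √784 = 28.
Check: 28² = 784. ✓

28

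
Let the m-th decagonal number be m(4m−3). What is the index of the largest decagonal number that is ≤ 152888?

Solve n(4n−3) ≤ 152888 for integer n.
n = 195 gives 151515 ≤ 152888, while n = 196 gives 153076 > 152888; so the answer is index 195.

195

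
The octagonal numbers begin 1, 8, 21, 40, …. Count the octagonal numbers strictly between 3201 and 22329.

53

The n-th octagonal number is n(3n−2).
Smallest index with value > 3201: n = 34 (giving 3400).
Largest index with value < 22329: n = 86 (giving 22016).
Indices 34 through 86: 53 terms.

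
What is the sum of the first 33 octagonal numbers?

Σ i(3i−2) = 3Σi² − 2Σi over i = 1..33.
Σi = 561 and Σi² = 12529.
3·12529 − 2·561 = 36465.

36465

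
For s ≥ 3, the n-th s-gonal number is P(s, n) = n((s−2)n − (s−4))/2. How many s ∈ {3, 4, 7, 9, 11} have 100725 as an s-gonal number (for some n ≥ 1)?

2

s = 3: P(3, 448) = 100576 and P(3, 449) = 101025; 100725 is not s-gonal.
s = 4: P(4, 317) = 100489 and P(4, 318) = 101124; 100725 is not s-gonal.
s = 7: P(7, 201) = 100701 and P(7, 202) = 101707; 100725 is not s-gonal.
s = 9: P(9, 170) = 100725. ✓
s = 11: P(11, 150) = 100725. ✓
Hits: s ∈ {9, 11} → 2.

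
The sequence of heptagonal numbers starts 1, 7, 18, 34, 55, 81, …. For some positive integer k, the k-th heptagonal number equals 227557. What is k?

302

Set n(5n−3)/2 = 227557, giving 5n² − 3n − 455114 = 0.
So n = (3 + 3017) / 10 = 3020/10 = 302.
Check: 302·(5·302 − 3)/2 = 227557. ✓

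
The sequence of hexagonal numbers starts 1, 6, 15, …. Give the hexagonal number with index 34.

2278

The 34th hexagonal number is n(2n−1) with n = 34.
34·(2·34 − 1) = 34·67 = 2278.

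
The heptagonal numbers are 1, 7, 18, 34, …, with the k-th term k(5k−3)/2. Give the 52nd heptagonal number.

The 52nd heptagonal number is n(5n−3)/2 with n = 52.
52·(5·52 − 3)/2 = 52·257/2 = 6682.

6682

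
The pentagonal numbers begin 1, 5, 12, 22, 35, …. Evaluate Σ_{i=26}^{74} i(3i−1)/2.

197225

Σ i(3i−1)/2 = (3Σi² − Σi) / 2 over i = 26..74.
Σi = 2775 − 325 = 2450 and Σi² = 137825 − 5525 = 132300.
(3·132300 − 1·2450) / 2 = 394450/2 = 197225.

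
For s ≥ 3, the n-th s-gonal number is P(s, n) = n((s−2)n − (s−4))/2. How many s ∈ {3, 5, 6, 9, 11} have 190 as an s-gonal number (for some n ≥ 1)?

2

s = 3: P(3, 19) = 190. ✓
s = 5: P(5, 11) = 176 and P(5, 12) = 210; 190 is not s-gonal.
s = 6: P(6, 10) = 190. ✓
s = 9: P(9, 7) = 154 and P(9, 8) = 204; 190 is not s-gonal.
s = 11: P(11, 6) = 141 and P(11, 7) = 196; 190 is not s-gonal.
Hits: s ∈ {3, 6} → 2.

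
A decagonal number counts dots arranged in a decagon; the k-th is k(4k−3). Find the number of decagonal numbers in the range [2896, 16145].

36

The n-th decagonal number is n(4n−3).
Smallest index with value ≥ 2896: n = 28 (giving 3052).
Largest index with value ≤ 16145: n = 63 (giving 15687).
Indices 28 through 63: 36 terms.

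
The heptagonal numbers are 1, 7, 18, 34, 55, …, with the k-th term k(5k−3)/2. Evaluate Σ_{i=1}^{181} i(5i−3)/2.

4957771

Σ i(5i−3)/2 = (5Σi² − 3Σi) / 2 over i = 1..181.
Σi = 16471 and Σi² = 1992991.
(5·1992991 − 3·16471) / 2 = 9915542/2 = 4957771.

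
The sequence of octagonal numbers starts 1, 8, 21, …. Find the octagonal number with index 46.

6256

46·(3·46 − 2) = 46·136 = 6256.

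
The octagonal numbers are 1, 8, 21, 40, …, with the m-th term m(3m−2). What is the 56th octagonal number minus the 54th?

56·(3·56 − 2) = 9296 and 54·(3·54 − 2) = 8640.
Difference: 9296 − 8640 = 656.

656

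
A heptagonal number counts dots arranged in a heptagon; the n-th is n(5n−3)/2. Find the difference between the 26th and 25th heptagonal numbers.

Consecutive heptagonal numbers differ by 5n − 4: here 5·26 − 4 = 126.

126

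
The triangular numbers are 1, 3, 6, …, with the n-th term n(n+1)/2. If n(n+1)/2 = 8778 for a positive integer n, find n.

132

Set n(n+1)/2 = 8778, giving n² + n − 17556 = 0.
The discriminant is 1 + 8·8778 = 70225, and √70225 = 265.
So n = (-1 + 265) / 2 = 264/2 = 132.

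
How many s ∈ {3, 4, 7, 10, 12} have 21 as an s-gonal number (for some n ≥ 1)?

s = 3: P(3, 6) = 21. ✓
s = 4: P(4, 4) = 16 and P(4, 5) = 25; 21 is not s-gonal.
s = 7: P(7, 3) = 18 and P(7, 4) = 34; 21 is not s-gonal.
s = 10: P(10, 2) = 10 and P(10, 3) = 27; 21 is not s-gonal.
s = 12: P(12, 2) = 12 and P(12, 3) = 33; 21 is not s-gonal.
Hits: s ∈ {3} → 1.

1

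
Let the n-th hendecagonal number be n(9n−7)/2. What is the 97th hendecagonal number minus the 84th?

10543

97·(9·97 − 7)/2 = 42001 and 84·(9·84 − 7)/2 = 31458.
Difference: 42001 − 31458 = 10543.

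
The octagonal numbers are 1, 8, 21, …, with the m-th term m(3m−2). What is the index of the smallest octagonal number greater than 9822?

58

Solve n(3n−2) > 9822 for integer n.
The largest n with value ≤ 9822 is 57 (since 9633 ≤ 9822 < 9976), so the first above is n = 58, value 9976.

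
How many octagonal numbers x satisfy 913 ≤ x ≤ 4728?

23

The n-th octagonal number is n(3n−2).
Smallest index with value ≥ 913: n = 18 (giving 936).
Largest index with value ≤ 4728: n = 40 (giving 4720).
Indices 18 through 40: 23 terms.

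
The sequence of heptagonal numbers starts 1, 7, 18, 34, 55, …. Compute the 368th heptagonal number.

338008

368·(5·368 − 3)/2 = 368·1837/2 = 338008.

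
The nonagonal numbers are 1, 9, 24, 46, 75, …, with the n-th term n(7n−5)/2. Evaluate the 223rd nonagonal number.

173494

The 223rd nonagonal number is n(7n−5)/2 with n = 223.
223·(7·223 − 5)/2 = 223·1556/2 = 223·778 = 173494.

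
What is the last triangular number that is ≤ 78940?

Solve n(n+1)/2 ≤ 78940 for integer n.
n = 396 gives 78606 ≤ 78940, while n = 397 gives 79003 > 78940; so the answer is 78606.

78606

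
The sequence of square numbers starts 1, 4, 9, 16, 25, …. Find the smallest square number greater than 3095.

Solve n² > 3095 for integer n.
The largest n with value ≤ 3095 is 55 (since 3025 ≤ 3095 < 3136), so the first above is n = 56, value 3136.

3136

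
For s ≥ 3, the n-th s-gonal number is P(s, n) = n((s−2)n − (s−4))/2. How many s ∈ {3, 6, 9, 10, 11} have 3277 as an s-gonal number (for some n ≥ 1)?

s = 3: P(3, 80) = 3240 and P(3, 81) = 3321; 3277 is not s-gonal.
s = 6: P(6, 40) = 3160 and P(6, 41) = 3321; 3277 is not s-gonal.
s = 9: P(9, 30) = 3075 and P(9, 31) = 3286; 3277 is not s-gonal.
s = 10: P(10, 29) = 3277. ✓
s = 11: P(11, 27) = 3186 and P(11, 28) = 3430; 3277 is not s-gonal.
Hits: s ∈ {10} → 1.

1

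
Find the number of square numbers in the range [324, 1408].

The n-th square number is n².
Smallest index with value ≥ 324: n = 18 (giving 324).
Largest index with value ≤ 1408: n = 37 (giving 1369).
Indices 18 through 37: 20 terms.

20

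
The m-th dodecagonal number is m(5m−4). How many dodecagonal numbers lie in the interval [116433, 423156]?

139

The n-th dodecagonal number is n(5n−4).
Smallest index with value ≥ 116433: n = 153 (giving 116433).
Largest index with value ≤ 423156: n = 291 (giving 422241).
Indices 153 through 291: 139 terms.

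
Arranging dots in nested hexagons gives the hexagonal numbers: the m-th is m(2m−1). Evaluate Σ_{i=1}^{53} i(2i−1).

Σ i(2i−1) = 2Σi² − Σi over i = 1..53.
Σi = 1431 and Σi² = 51039.
2·51039 − 1·1431 = 100647.

100647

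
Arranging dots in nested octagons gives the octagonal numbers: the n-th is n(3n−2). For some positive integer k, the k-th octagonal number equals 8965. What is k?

55

Set n(3n−2) = 8965, giving 3n² − 2n − 8965 = 0.
The discriminant is 4 + 12·8965 = 107584, and √107584 = 328.
So n = (2 + 328) / 6 = 330/6 = 55.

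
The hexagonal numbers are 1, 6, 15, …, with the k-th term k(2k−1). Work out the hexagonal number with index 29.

1653

The 29th hexagonal number is n(2n−1) with n = 29.
29·(2·29 − 1) = 29·57 = 1653.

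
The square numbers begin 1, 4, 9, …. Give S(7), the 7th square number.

7² = 49.

49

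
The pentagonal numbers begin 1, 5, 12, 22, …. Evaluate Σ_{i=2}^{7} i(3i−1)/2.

Σ i(3i−1)/2 = (3Σi² − Σi) / 2 over i = 2..7.
Σi = 28 − 1 = 27 and Σi² = 140 − 1 = 139.
(3·139 − 1·27) / 2 = 390/2 = 195.

195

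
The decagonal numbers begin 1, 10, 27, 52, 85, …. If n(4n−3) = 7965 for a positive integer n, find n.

Set n(4n−3) = 7965, giving 4n² − 3n − 7965 = 0.
So n = (3 + 357) / 8 = 360/8 = 45.

45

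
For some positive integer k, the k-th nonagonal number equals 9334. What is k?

52

Set n(7n−5)/2 = 9334, giving 7n² − 5n − 18668 = 0.
The discriminant is 25 + 56·9334 = 522729, and √522729 = 723.
So n = (5 + 723) / 14 = 728/14 = 52.
Check: 52·(7·52 − 5)/2 = 9334. ✓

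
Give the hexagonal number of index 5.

45

5·(2·5 − 1) = 5·9 = 45.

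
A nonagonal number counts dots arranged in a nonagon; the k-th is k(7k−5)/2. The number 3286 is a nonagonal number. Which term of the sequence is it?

Set n(7n−5)/2 = 3286, giving 7n² − 5n − 6572 = 0.
So n = (5 + 429) / 14 = 434/14 = 31.

31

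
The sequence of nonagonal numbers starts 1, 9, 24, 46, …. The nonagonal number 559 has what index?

13

Set n(7n−5)/2 = 559, giving 7n² − 5n − 1118 = 0.
The discriminant is 25 + 56·559 = 31329, and √31329 = 177.
So n = (5 + 177) / 14 = 182/14 = 13.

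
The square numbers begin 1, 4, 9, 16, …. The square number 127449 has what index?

357

We need n² = 127449, so n = √127449 = 357.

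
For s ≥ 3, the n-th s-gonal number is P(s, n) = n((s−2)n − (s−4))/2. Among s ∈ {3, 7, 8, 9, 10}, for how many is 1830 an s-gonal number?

1

s = 3: P(3, 60) = 1830. ✓
s = 7: P(7, 27) = 1782 and P(7, 28) = 1918; 1830 is not s-gonal.
s = 8: P(8, 25) = 1825 and P(8, 26) = 1976; 1830 is not s-gonal.
s = 9: P(9, 23) = 1794 and P(9, 24) = 1956; 1830 is not s-gonal.
s = 10: P(10, 21) = 1701 and P(10, 22) = 1870; 1830 is not s-gonal.
Hits: s ∈ {3} → 1.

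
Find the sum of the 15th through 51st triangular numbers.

22866

Σ i(i+1)/2 = (Σi² + Σi) / 2 over i = 15..51.
Σi = 1326 − 105 = 1221 and Σi² = 45526 − 1015 = 44511.
(1·44511 + 1·1221) / 2 = 45732/2 = 22866.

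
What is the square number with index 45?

The 45th square number is n² with n = 45.
45² = 2025.

2025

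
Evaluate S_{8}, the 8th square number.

64

8² = 64.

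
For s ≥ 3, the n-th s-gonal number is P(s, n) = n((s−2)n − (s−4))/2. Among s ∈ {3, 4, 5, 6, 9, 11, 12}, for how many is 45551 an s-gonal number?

1

s = 3: P(3, 301) = 45451 and P(3, 302) = 45753; 45551 is not s-gonal.
s = 4: P(4, 213) = 45369 and P(4, 214) = 45796; 45551 is not s-gonal.
s = 5: P(5, 174) = 45327 and P(5, 175) = 45850; 45551 is not s-gonal.
s = 6: P(6, 151) = 45451 and P(6, 152) = 46056; 45551 is not s-gonal.
s = 9: P(9, 114) = 45201 and P(9, 115) = 46000; 45551 is not s-gonal.
s = 11: P(11, 101) = 45551. ✓
s = 12: P(12, 95) = 44745 and P(12, 96) = 45696; 45551 is not s-gonal.
Hits: s ∈ {11} → 1.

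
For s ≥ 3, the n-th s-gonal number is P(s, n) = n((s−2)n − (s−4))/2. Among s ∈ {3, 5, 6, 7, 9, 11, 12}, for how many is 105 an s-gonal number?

2

s = 3: P(3, 14) = 105. ✓
s = 5: P(5, 8) = 92 and P(5, 9) = 117; 105 is not s-gonal.
s = 6: P(6, 7) = 91 and P(6, 8) = 120; 105 is not s-gonal.
s = 7: P(7, 6) = 81 and P(7, 7) = 112; 105 is not s-gonal.
s = 9: P(9, 5) = 75 and P(9, 6) = 111; 105 is not s-gonal.
s = 11: P(11, 5) = 95 and P(11, 6) = 141; 105 is not s-gonal.
s = 12: P(12, 5) = 105. ✓
Hits: s ∈ {3, 12} → 2.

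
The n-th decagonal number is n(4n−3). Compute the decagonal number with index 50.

The 50th decagonal number is n(4n−3) with n = 50.
50·(4·50 − 3) = 50·197 = 9850.

9850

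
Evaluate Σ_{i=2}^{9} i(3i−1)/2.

Σ i(3i−1)/2 = (3Σi² − Σi) / 2 over i = 2..9.
Σi = 45 − 1 = 44 and Σi² = 285 − 1 = 284.
(3·284 − 1·44) / 2 = 808/2 = 404.

404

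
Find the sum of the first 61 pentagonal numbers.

Σ i(3i−1)/2 = (3Σi² − Σi) / 2 over i = 1..61.
Σi = 1891 and Σi² = 77531.
(3·77531 − 1·1891) / 2 = 230702/2 = 115351.

115351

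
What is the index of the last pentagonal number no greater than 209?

11

Solve n(3n−1)/2 ≤ 209 for integer n.
n = 11 gives 176 ≤ 209, while n = 12 gives 210 > 209; so the answer is index 11.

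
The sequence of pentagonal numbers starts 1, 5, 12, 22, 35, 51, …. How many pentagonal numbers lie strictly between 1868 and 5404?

25

The n-th pentagonal number is n(3n−1)/2.
Smallest index with value > 1868: n = 36 (giving 1926).
Largest index with value < 5404: n = 60 (giving 5370).
Indices 36 through 60: 25 terms.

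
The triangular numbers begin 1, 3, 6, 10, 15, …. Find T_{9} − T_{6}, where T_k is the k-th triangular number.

9·10/2 = 45 and 6·7/2 = 21.
Difference: 45 − 21 = 24.

24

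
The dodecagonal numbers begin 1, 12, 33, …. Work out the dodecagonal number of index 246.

246·(5·246 − 4) = 246·1226 = 301596.

301596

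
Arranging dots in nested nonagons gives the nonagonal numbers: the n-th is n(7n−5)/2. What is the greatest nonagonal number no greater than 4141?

Solve n(7n−5)/2 ≤ 4141 for integer n.
n = 34 gives 3961 ≤ 4141, while n = 35 gives 4200 > 4141; so the answer is 3961.

3961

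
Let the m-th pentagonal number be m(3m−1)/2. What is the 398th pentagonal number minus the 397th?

1192

Consecutive pentagonal numbers differ by 3n − 2: here 3·398 − 2 = 1192.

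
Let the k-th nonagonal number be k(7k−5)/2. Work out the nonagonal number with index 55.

The 55th nonagonal number is n(7n−5)/2 with n = 55.
55·(7·55 − 5)/2 = 55·380/2 = 55·190 = 10450.

10450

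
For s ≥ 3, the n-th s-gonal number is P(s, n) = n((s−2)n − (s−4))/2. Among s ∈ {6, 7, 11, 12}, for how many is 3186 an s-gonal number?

2

s = 6: P(6, 40) = 3160 and P(6, 41) = 3321; 3186 is not s-gonal.
s = 7: P(7, 36) = 3186. ✓
s = 11: P(11, 27) = 3186. ✓
s = 12: P(12, 25) = 3025 and P(12, 26) = 3276; 3186 is not s-gonal.
Hits: s ∈ {7, 11} → 2.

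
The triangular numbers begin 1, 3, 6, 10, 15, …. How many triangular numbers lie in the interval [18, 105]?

9

The n-th triangular number is n(n+1)/2.
Smallest index with value ≥ 18: n = 6 (giving 21).
Largest index with value ≤ 105: n = 14 (giving 105).
Indices 6 through 14: 9 terms.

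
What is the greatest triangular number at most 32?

28

Solve n(n+1)/2 ≤ 32 for integer n.
n = 7 gives 28 ≤ 32, while n = 8 gives 36 > 32; so the answer is 28.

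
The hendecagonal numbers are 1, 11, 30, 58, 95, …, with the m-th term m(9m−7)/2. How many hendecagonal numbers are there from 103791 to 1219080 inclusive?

368

The n-th hendecagonal number is n(9n−7)/2.
Smallest index with value ≥ 103791: n = 153 (giving 104805).
Largest index with value ≤ 1219080: n = 520 (giving 1214980).
Indices 153 through 520: 368 terms.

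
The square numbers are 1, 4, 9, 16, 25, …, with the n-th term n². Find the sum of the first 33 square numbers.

Σ_{i=1}^{33} i² = 33·34·67/6 = 12529.

12529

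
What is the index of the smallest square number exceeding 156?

13

Solve n² > 156 for integer n.
The largest n with value ≤ 156 is 12 (since 144 ≤ 156 < 169), so the first above is n = 13, value 169.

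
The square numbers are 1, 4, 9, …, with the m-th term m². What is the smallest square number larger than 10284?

Solve n² > 10284 for integer n.
The largest n with value ≤ 10284 is 101 (since 10201 ≤ 10284 < 10404), so the first above is n = 102, value 10404.

10404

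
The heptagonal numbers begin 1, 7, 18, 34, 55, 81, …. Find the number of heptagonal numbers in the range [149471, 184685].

28

The n-th heptagonal number is n(5n−3)/2.
Smallest index with value ≥ 149471: n = 245 (giving 149695).
Largest index with value ≤ 184685: n = 272 (giving 184552).
Indices 245 through 272: 28 terms.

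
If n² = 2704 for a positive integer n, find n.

We need n² = 2704, so n = √2704 = 52.

52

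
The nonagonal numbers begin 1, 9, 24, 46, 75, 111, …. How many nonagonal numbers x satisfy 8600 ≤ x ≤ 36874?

54

The n-th nonagonal number is n(7n−5)/2.
Smallest index with value ≥ 8600: n = 50 (giving 8625).
Largest index with value ≤ 36874: n = 103 (giving 36874).
Indices 50 through 103: 54 terms.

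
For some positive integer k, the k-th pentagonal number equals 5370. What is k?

60

Set n(3n−1)/2 = 5370, giving 3n² − n − 10740 = 0.
The discriminant is 1 + 24·5370 = 128881, and √128881 = 359.
So n = (1 + 359) / 6 = 360/6 = 60.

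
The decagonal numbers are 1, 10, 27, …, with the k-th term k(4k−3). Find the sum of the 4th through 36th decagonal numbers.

Σ i(4i−3) = 4Σi² − 3Σi over i = 4..36.
Σi = 666 − 6 = 660 and Σi² = 16206 − 14 = 16192.
4·16192 − 3·660 = 62788.

62788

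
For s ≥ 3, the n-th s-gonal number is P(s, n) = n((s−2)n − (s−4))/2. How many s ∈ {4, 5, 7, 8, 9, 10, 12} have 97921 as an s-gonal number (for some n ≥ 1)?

s = 4: P(4, 312) = 97344 and P(4, 313) = 97969; 97921 is not s-gonal.
s = 5: P(5, 255) = 97410 and P(5, 256) = 98176; 97921 is not s-gonal.
s = 7: P(7, 198) = 97713 and P(7, 199) = 98704; 97921 is not s-gonal.
s = 8: P(8, 181) = 97921. ✓
s = 9: P(9, 167) = 97194 and P(9, 168) = 98364; 97921 is not s-gonal.
s = 10: P(10, 156) = 96876 and P(10, 157) = 98125; 97921 is not s-gonal.
s = 12: P(12, 140) = 97440 and P(12, 141) = 98841; 97921 is not s-gonal.
Hits: s ∈ {8} → 1.

1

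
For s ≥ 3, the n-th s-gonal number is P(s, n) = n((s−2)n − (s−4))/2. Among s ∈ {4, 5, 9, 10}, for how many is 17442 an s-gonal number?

1

s = 4: P(4, 132) = 17424 and P(4, 133) = 17689; 17442 is not s-gonal.
s = 5: P(5, 108) = 17442. ✓
s = 9: P(9, 70) = 16975 and P(9, 71) = 17466; 17442 is not s-gonal.
s = 10: P(10, 66) = 17226 and P(10, 67) = 17755; 17442 is not s-gonal.
Hits: s ∈ {5} → 1.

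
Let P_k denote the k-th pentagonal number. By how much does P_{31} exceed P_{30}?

91

Consecutive pentagonal numbers differ by 3n − 2: here 3·31 − 2 = 91.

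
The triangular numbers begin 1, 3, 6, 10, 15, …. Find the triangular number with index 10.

The 10th triangular number is n(n+1)/2 with n = 10.
10·11/2 = 110/2 = 55.

55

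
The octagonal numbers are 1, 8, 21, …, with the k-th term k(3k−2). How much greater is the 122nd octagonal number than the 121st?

Consecutive octagonal numbers differ by 6n − 5: here 6·122 − 5 = 727.

727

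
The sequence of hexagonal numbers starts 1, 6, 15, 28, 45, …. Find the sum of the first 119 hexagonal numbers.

1130500

Σ i(2i−1) = 2Σi² − Σi over i = 1..119.
Σi = 7140 and Σi² = 568820.
2·568820 − 1·7140 = 1130500.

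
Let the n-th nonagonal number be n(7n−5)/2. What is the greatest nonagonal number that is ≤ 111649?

110449

Solve n(7n−5)/2 ≤ 111649 for integer n.
n = 178 gives 110449 ≤ 111649, while n = 179 gives 111696 > 111649; so the answer is 110449.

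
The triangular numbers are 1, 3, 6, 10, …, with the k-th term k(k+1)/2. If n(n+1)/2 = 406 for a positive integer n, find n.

Set n(n+1)/2 = 406, giving n² + n − 812 = 0.
So n = (-1 + 57) / 2 = 56/2 = 28.
Check: 28·29/2 = 406. ✓

28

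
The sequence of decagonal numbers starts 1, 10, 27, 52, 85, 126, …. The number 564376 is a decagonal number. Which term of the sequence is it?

Set n(4n−3) = 564376, giving 4n² − 3n − 564376 = 0.
The discriminant is 9 + 16·564376 = 9030025, and √9030025 = 3005.
So n = (3 + 3005) / 8 = 3008/8 = 376.

376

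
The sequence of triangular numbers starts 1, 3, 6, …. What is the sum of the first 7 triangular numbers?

84

Σ i(i+1)/2 = (Σi² + Σi) / 2 over i = 1..7.
Σi = 28 and Σi² = 140.
(1·140 + 1·28) / 2 = 168/2 = 84.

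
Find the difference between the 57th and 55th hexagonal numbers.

446

57·(2·57 − 1) = 6441 and 55·(2·55 − 1) = 5995.
Difference: 6441 − 5995 = 446.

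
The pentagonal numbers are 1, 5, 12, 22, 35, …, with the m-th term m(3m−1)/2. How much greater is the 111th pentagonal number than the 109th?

659

111·(3·111 − 1)/2 = 18426 and 109·(3·109 − 1)/2 = 17767.
Difference: 18426 − 17767 = 659.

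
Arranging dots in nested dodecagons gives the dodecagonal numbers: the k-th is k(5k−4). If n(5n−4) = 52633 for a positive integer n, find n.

103

Set n(5n−4) = 52633, giving 5n² − 4n − 52633 = 0.
So n = (4 + 1026) / 10 = 1030/10 = 103.
Check: 103·(5·103 − 4) = 52633. ✓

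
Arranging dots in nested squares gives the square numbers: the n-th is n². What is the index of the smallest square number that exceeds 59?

Solve n² > 59 for integer n.
The largest n with value ≤ 59 is 7 (since 49 ≤ 59 < 64), so the first above is n = 8, value 64.

8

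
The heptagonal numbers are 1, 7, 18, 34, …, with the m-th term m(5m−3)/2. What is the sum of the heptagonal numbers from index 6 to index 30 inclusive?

Σ i(5i−3)/2 = (5Σi² − 3Σi) / 2 over i = 6..30.
Σi = 465 − 15 = 450 and Σi² = 9455 − 55 = 9400.
(5·9400 − 3·450) / 2 = 45650/2 = 22825.

22825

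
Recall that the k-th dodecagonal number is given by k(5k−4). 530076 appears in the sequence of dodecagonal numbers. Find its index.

326

Set n(5n−4) = 530076, giving 5n² − 4n − 530076 = 0.
The discriminant is 16 + 20·530076 = 10601536, and √10601536 = 3256.
So n = (4 + 3256) / 10 = 3260/10 = 326.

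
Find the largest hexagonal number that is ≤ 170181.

Solve n(2n−1) ≤ 170181 for integer n.
n = 291 gives 169071 ≤ 170181, while n = 292 gives 170236 > 170181; so the answer is 169071.

169071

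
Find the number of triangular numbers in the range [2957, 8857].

56

The n-th triangular number is n(n+1)/2.
Smallest index with value ≥ 2957: n = 77 (giving 3003).
Largest index with value ≤ 8857: n = 132 (giving 8778).
Indices 77 through 132: 56 terms.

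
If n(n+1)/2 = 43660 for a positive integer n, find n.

Set n(n+1)/2 = 43660, giving n² + n − 87320 = 0.
The discriminant is 1 + 8·43660 = 349281, and √349281 = 591.
So n = (-1 + 591) / 2 = 590/2 = 295.
Check: 295·296/2 = 43660. ✓

295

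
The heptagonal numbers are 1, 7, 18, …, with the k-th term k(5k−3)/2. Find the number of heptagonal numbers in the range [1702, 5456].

The n-th heptagonal number is n(5n−3)/2.
Smallest index with value ≥ 1702: n = 27 (giving 1782).
Largest index with value ≤ 5456: n = 47 (giving 5452).
Indices 27 through 47: 21 terms.

21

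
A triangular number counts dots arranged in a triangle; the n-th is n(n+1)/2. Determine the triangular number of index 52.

1378

52·53/2 = 2756/2 = 1378.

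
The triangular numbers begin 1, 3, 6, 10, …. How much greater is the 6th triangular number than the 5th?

6

Consecutive triangular numbers differ by n: T_{6} − T_{5} = 6.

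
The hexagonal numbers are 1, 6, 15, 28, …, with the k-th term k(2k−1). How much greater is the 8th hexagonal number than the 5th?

75

8·(2·8 − 1) = 120 and 5·(2·5 − 1) = 45.
Difference: 120 − 45 = 75.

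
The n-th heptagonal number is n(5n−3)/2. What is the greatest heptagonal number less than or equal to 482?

469

Solve n(5n−3)/2 ≤ 482 for integer n.
n = 14 gives 469 ≤ 482, while n = 15 gives 540 > 482; so the answer is 469.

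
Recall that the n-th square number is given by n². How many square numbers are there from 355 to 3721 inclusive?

43

The n-th square number is n².
Smallest index with value ≥ 355: n = 19 (giving 361).
Largest index with value ≤ 3721: n = 61 (giving 3721).
Indices 19 through 61: 43 terms.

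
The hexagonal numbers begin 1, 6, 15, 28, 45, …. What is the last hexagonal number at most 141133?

140185

Solve n(2n−1) ≤ 141133 for integer n.
n = 265 gives 140185 ≤ 141133, while n = 266 gives 141246 > 141133; so the answer is 140185.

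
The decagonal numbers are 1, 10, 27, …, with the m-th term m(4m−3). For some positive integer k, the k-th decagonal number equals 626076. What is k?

396

Set n(4n−3) = 626076, giving 4n² − 3n − 626076 = 0.
The discriminant is 9 + 16·626076 = 10017225, and √10017225 = 3165.
So n = (3 + 3165) / 8 = 3168/8 = 396.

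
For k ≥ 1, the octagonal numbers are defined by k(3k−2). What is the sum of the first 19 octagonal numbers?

7030

Σ i(3i−2) = 3Σi² − 2Σi over i = 1..19.
Σi = 190 and Σi² = 2470.
3·2470 − 2·190 = 7030.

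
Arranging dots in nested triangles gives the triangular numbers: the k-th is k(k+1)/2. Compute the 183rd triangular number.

183·184/2 = 33672/2 = 16836.

16836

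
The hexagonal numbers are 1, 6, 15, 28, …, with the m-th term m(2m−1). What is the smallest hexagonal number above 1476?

Solve n(2n−1) > 1476 for integer n.
The largest n with value ≤ 1476 is 27 (since 1431 ≤ 1476 < 1540), so the first above is n = 28, value 1540.

1540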